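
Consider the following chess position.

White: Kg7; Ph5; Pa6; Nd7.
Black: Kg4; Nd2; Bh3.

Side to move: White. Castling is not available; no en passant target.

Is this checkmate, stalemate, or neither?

White to move; white king on g7.
In check: no.
Legal moves for White: Kh8, Kg8, Kf8, Kh7, Kf7, Kh6, Kg6, Kf6, Nf8, Nb8, Nf6+, Nb6, Ne5+, Nc5, a7, h6.
White has 16 legal moves and is not in check → neither.

neither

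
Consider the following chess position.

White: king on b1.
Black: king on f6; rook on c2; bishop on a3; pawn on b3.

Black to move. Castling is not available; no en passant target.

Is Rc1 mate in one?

yes

After Rc1: white king on b1; in check: yes, from the black rook on c1.
King squares — a1: attacked by Rc1; c1: attacked by Ba3; a2: attacked by Pb3; b2: attacked by Ba3; c2: attacked by Rc1.
White has no legal moves → checkmate.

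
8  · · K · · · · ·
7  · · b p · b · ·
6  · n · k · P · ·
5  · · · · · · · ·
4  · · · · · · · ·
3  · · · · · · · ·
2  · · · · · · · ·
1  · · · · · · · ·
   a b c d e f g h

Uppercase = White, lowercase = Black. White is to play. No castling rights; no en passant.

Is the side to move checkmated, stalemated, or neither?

White to move; white king on c8.
In check: yes, from the black knight on b6.
Legal moves for White: Kb7.
White is in check but has 1 legal move → neither.

neither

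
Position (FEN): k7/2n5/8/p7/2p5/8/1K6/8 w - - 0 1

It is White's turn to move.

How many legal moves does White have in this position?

White to move; king on b2.
In check: no.
Legal moves: Kc3, Ka3, Kc2, Ka2, Kc1, Kb1, Ka1.
Count: 7.

7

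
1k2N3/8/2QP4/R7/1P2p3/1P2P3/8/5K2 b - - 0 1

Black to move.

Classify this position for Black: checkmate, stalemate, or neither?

Black to move; black king on b8.
In check: no.
King squares — a7: attacked by Ra5; b7: attacked by Qc6; c7: attacked by Qc6; a8: attacked by Ra5; c8: attacked by Qc6.
Legal moves for Black: none.
Not in check and no legal moves → stalemate.

stalemate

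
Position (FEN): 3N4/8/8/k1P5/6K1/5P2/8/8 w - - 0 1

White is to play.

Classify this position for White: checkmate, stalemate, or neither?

White to move; white king on g4.
In check: no.
Legal moves for White: Nf7, Nb7+, Ne6, Nc6+, Kh5, Kg5, Kf5, Kh4, Kf4, Kh3, Kg3, c6, f4.
White has 13 legal moves and is not in check → neither.

neither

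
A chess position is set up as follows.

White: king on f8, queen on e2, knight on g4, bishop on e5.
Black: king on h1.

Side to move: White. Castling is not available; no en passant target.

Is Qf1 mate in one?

yes

After Qf1: black king on h1; in check: yes, from the white queen on f1.
King squares — g1: attacked by Qf1; g2: attacked by Qf1; h2: attacked by Ng4.
Black has no legal moves → checkmate.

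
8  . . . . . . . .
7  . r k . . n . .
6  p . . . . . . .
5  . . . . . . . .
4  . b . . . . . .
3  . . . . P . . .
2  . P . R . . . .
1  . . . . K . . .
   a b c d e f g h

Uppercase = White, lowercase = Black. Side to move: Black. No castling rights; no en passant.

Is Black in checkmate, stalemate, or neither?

neither

Black to move; black king on c7.
In check: no.
Legal moves for Black include: Nh8, Nd8, Nh6, Nd6, Ng5, Ne5, Kc8, Kb8, Kc6, Kb6, Rb8, Ra7, Rb6, Rb5, Bf8, Be7, Bd6, Bc5, ... (list truncated; more exist).
Black has legal moves and is not in check → neither.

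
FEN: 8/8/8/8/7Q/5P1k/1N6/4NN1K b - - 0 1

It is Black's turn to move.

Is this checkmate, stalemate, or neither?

Black to move; black king on h3.
In check: yes, from the white queen on h4.
Legal moves for Black: Kxh4.
Black is in check but has 1 legal move → neither.

neither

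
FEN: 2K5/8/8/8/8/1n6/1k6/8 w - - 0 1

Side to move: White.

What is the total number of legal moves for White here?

White to move; king on c8.
In check: no.
Legal moves: Kd8, Kb8, Kd7, Kc7, Kb7.
Count: 5.

5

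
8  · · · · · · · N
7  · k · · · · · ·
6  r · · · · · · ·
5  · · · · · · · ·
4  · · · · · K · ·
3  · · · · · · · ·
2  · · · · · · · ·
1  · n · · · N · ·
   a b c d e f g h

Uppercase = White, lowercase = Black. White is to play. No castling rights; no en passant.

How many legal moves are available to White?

White to move; king on f4.
In check: no.
Legal moves: Nf7, Ng6, Kg5, Kf5, Ke5, Kg4, Ke4, Kg3, Kf3, Ke3, Ng3, Ne3, Nh2, Nd2.
Count: 14.

14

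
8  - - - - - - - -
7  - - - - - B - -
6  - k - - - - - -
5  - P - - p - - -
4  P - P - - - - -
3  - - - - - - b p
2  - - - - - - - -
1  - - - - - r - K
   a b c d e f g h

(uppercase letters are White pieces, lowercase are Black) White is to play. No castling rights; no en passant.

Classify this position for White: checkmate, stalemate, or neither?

White to move; white king on h1.
In check: yes, from the black rook on f1.
King squares — g1: attacked by Rf1; g2: attacked by Ph3; h2: attacked by Bg3.
Legal moves for White: none.
In check with no legal moves → checkmate.

checkmate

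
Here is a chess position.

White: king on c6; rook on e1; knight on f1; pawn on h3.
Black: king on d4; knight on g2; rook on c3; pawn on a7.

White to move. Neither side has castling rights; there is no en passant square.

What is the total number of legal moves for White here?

4

White to move; king on c6.
In check: yes, from the black rook on c3.
Legal moves: Kd7, Kb7, Kd6, Kb5.
Count: 4.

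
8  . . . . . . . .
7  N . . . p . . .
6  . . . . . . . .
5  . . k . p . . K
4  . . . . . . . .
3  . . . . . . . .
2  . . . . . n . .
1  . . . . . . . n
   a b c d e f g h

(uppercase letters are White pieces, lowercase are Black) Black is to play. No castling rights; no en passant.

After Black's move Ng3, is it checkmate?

no

After Ng3: white king on h5; in check: yes, from the black knight on g3.
White has 4 legal replies: Kh6, Kg6, Kg5, Kh4.
In check but a legal move exists → not checkmate.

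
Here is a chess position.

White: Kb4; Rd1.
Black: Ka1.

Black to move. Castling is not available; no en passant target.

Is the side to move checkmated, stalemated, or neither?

Black to move; black king on a1.
In check: yes, from the white rook on d1.
King squares — b1: attacked by Rd1; a2: available; b2: available.
Legal moves for Black: Kb2, Ka2.
Black is in check but has 2 legal moves → neither.

neither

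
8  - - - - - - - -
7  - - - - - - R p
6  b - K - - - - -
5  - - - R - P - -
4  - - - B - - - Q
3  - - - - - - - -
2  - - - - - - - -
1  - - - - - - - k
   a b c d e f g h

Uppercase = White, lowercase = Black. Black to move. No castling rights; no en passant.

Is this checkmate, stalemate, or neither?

checkmate

Black to move; black king on h1.
In check: yes, from the white queen on h4.
King squares — g1: attacked by Bd4; g2: attacked by Rg7; h2: attacked by Qh4.
Legal moves for Black: none.
In check with no legal moves → checkmate.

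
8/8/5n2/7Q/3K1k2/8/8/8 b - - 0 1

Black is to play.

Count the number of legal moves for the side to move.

Black to move; king on f4.
In check: no.
Legal moves: Ng8, Ne8, Nh7, Nd7, Nxh5, Nd5, Ng4, Ne4, Kg3.
Count: 9.

9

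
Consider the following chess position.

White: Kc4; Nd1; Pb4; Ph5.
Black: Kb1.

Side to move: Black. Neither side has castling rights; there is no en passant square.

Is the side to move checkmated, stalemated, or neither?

neither

Black to move; black king on b1.
In check: no.
Legal moves for Black: Kc2, Ka2, Kc1, Ka1.
Black has 4 legal moves and is not in check → neither.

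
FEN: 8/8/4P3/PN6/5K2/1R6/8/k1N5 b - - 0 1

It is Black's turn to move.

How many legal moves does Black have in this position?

0

Black to move; king on a1.
In check: no.
Legal moves: none.
Count: 0.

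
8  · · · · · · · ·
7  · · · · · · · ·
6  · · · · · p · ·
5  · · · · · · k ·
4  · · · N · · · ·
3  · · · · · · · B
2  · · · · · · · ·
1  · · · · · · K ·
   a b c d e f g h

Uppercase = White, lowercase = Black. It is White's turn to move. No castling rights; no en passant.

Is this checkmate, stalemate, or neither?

White to move; white king on g1.
In check: no.
Legal moves for White include: Ne6+, Nc6, Nf5, Nb5, Nf3+, Nb3, Ne2, Nc2, Bc8, Bd7, Be6, Bf5, Bg4, Bg2, Bf1, Kh2, Kg2, Kf2, ... (list truncated; more exist).
White has legal moves and is not in check → neither.

neither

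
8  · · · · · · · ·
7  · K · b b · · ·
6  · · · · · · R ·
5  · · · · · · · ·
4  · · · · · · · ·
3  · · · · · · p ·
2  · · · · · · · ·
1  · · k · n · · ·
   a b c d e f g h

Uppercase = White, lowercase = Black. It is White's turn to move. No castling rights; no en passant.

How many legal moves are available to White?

18

White to move; king on b7.
In check: no.
Legal moves: Kb8, Ka8, Kc7, Ka7, Kb6, Ka6, Rg8, Rg7, Rh6, Rf6, Re6, Rd6, Rc6+, Rb6, Ra6, Rg5, Rg4, Rxg3.
Count: 18.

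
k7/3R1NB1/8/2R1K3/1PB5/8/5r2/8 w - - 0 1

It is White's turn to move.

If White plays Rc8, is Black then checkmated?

After Rc8: black king on a8; in check: yes, from the white rook on c8.
King squares — a7: attacked by Rd7; b7: attacked by Rd7; b8: attacked by Rc8.
Black has no legal moves → checkmate.

yes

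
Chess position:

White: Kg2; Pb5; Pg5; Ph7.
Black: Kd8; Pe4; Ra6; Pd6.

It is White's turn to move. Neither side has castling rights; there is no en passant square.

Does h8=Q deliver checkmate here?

After h8=Q: black king on d8; in check: yes, from the white queen on h8.
Black has 3 legal replies: Ke7, Kd7, Kc7.
In check but a legal move exists → not checkmate.

no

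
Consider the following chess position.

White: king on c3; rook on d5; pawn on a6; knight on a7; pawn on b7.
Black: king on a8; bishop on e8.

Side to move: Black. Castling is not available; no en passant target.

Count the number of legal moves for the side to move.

Black to move; king on a8.
In check: yes, from the white pawn on b7.
Legal moves: Kb8, Kxa7.
Count: 2.

2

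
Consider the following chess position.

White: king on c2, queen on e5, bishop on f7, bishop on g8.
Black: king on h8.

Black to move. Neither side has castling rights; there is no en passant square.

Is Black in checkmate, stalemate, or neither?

checkmate

Black to move; black king on h8.
In check: yes, from the white queen on e5.
King squares — g7: attacked by Qe5; h7: attacked by Bg8; g8: attacked by Bf7.
Legal moves for Black: none.
In check with no legal moves → checkmate.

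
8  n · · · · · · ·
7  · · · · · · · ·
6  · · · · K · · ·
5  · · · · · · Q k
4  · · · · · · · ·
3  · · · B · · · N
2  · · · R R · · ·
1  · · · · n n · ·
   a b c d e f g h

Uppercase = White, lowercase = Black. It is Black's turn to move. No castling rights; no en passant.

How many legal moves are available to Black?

Black to move; king on h5.
In check: yes, from the white queen on g5.
Legal moves: none.
Count: 0.

0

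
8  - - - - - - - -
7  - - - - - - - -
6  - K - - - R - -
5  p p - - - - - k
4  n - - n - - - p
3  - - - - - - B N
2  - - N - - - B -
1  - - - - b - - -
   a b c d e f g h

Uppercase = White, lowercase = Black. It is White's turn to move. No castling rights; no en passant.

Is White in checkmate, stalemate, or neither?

neither

White to move; white king on b6.
In check: yes, from the black knight on a4.
Legal moves for White: Kc7, Kb7, Ka7, Ka6.
White is in check but has 4 legal moves → neither.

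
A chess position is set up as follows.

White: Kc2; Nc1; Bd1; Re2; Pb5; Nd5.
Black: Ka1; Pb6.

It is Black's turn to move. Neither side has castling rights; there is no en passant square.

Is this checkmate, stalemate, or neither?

stalemate

Black to move; black king on a1.
In check: no.
King squares — b1: attacked by Kc2; a2: attacked by Nc1; b2: attacked by Kc2.
Legal moves for Black: none.
Not in check and no legal moves → stalemate.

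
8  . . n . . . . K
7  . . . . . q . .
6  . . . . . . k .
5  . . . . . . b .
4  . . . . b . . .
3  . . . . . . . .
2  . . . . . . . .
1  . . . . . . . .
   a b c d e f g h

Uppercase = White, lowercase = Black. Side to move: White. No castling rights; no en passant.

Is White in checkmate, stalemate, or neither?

stalemate

White to move; white king on h8.
In check: no.
King squares — g7: attacked by Kg6; h7: attacked by Kg6; g8: attacked by Qf7.
Legal moves for White: none.
Not in check and no legal moves → stalemate.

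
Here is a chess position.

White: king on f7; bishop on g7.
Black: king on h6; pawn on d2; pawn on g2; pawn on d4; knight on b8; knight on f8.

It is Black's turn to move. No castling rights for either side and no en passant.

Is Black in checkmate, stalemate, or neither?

Black to move; black king on h6.
In check: yes, from the white bishop on g7.
King squares — g5: available; h5: available; g6: attacked by Kf7; g7: attacked by Kf7; h7: available.
Legal moves for Black: Kh7, Kh5, Kg5.
Black is in check but has 3 legal moves → neither.

neither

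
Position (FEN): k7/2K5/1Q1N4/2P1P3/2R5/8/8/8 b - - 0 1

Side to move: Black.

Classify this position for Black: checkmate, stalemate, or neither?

stalemate

Black to move; black king on a8.
In check: no.
King squares — a7: attacked by Qb6; b7: attacked by Qb6; b8: attacked by Qb6.
Legal moves for Black: none.
Not in check and no legal moves → stalemate.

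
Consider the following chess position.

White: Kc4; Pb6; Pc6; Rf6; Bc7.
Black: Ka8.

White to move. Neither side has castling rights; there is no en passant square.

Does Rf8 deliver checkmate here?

After Rf8: black king on a8; in check: yes, from the white rook on f8.
King squares — a7: attacked by Pb6; b7: attacked by Pc6; b8: attacked by Bc7.
Black has no legal moves → checkmate.

yes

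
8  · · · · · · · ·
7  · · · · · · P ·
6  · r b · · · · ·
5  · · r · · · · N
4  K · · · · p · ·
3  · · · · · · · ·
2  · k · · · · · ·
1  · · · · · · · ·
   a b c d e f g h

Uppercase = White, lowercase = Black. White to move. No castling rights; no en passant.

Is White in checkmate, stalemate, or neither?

checkmate

White to move; white king on a4.
In check: yes, from the black bishop on c6.
King squares — a3: attacked by Kb2; b3: attacked by Kb2; b4: attacked by Rb6; a5: attacked by Rc5; b5: attacked by Rc5.
Legal moves for White: none.
In check with no legal moves → checkmate.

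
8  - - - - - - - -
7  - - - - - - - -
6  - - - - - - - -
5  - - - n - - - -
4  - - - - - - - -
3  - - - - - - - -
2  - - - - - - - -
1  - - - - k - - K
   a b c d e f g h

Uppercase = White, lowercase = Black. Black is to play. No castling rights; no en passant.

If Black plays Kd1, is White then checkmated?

After Kd1: white king on h1; in check: no.
White is not in check, so this cannot be checkmate.

no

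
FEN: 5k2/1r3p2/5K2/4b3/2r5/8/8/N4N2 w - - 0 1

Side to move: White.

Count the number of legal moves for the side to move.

3

White to move; king on f6.
In check: yes, from the black bishop on e5.
Legal moves: Kg5, Kf5, Kxe5.
Count: 3.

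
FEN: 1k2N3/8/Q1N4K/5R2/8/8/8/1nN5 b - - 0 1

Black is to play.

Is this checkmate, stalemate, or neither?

Black to move; black king on b8.
In check: yes, from the white knight on c6.
King squares — a7: attacked by Qa6; b7: attacked by Qa6; c7: attacked by Ne8; a8: attacked by Qa6; c8: attacked by Qa6.
Legal moves for Black: none.
In check with no legal moves → checkmate.

checkmate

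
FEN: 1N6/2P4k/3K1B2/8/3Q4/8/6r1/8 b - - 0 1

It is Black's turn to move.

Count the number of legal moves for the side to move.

17

Black to move; king on h7.
In check: no.
Legal moves: Kg8, Kh6, Kg6, Rg8, Rg7, Rg6, Rg5, Rg4, Rg3, Rh2, Rf2, Re2, Rd2, Rc2, Rb2, Ra2, Rg1.
Count: 17.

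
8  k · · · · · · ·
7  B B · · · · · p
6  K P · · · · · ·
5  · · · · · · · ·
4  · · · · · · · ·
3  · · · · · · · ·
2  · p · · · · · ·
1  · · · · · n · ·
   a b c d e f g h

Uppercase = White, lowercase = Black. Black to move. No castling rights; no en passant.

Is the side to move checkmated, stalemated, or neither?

Black to move; black king on a8.
In check: yes, from the white bishop on b7.
King squares — a7: attacked by Ka6; b7: attacked by Ka6; b8: attacked by Ba7.
Legal moves for Black: none.
In check with no legal moves → checkmate.

checkmate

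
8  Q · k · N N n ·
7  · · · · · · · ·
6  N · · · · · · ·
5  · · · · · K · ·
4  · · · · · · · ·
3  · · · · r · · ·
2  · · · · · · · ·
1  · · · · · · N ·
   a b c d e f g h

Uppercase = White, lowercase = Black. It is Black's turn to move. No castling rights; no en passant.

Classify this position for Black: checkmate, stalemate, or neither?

checkmate

Black to move; black king on c8.
In check: yes, from the white queen on a8.
King squares — b7: attacked by Qa8; c7: attacked by Na6; d7: attacked by Nf8; b8: attacked by Na6; d8: attacked by Qa8.
Legal moves for Black: none.
In check with no legal moves → checkmate.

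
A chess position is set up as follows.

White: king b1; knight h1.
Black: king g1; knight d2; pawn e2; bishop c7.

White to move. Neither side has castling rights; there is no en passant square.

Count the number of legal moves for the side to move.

5

White to move; king on b1.
In check: yes, from the black knight on d2.
Legal moves: Kc2, Kb2, Ka2, Kc1, Ka1.
Count: 5.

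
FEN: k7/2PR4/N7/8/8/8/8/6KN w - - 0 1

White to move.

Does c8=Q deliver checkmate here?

yes

After c8=Q: black king on a8; in check: yes, from the white queen on c8.
King squares — a7: attacked by Rd7; b7: attacked by Rd7; b8: attacked by Na6.
Black has no legal moves → checkmate.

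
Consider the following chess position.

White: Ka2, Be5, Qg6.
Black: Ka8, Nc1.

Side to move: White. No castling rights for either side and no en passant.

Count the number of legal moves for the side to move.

4

White to move; king on a2.
In check: yes, from the black knight on c1.
Legal moves: Ka3, Kb2, Kb1, Ka1.
Count: 4.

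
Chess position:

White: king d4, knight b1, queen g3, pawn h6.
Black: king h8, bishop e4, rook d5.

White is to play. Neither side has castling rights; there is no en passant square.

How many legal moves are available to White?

White to move; king on d4.
In check: yes, from the black rook on d5.
Legal moves: Kxe4, Kc4, Ke3, Kc3.
Count: 4.

4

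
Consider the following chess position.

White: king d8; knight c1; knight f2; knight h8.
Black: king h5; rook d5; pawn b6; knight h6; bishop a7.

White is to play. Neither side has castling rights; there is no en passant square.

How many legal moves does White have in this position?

White to move; king on d8.
In check: yes, from the black rook on d5.
Legal moves: Ke8, Kc8, Ke7, Kc7.
Count: 4.

4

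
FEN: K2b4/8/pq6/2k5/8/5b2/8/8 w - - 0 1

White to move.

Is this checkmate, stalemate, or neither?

checkmate

White to move; white king on a8.
In check: yes, from the black bishop on f3.
King squares — a7: attacked by Qb6; b7: attacked by Bf3; b8: attacked by Qb6.
Legal moves for White: none.
In check with no legal moves → checkmate.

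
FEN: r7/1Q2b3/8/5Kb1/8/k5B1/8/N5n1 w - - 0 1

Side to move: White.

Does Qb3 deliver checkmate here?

After Qb3: black king on a3; in check: yes, from the white queen on b3.
King squares — a2: attacked by Qb3; b2: attacked by Qb3; b3: attacked by Na1; a4: attacked by Qb3; b4: attacked by Qb3.
Black has no legal moves → checkmate.

yes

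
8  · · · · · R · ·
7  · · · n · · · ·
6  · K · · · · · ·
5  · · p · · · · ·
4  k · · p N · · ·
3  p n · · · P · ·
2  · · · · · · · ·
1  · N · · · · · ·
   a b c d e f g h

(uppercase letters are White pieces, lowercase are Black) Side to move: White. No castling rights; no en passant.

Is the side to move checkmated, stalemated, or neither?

White to move; white king on b6.
In check: yes, from the black knight on d7.
King squares — a5: attacked by Nb3; b5: attacked by Ka4; c5: attacked by Nb3; a6: available; c6: available; a7: available; b7: available; c7: available.
Legal moves for White: Kc7, Kb7, Ka7, Kc6, Ka6.
White is in check but has 5 legal moves → neither.

neither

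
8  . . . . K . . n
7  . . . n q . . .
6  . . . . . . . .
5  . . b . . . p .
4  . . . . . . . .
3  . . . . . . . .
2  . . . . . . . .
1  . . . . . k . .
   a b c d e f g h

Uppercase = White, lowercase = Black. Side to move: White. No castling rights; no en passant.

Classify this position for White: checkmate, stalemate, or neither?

checkmate

White to move; white king on e8.
In check: yes, from the black queen on e7.
King squares — d7: attacked by Qe7; e7: attacked by Bc5; f7: attacked by Qe7; d8: attacked by Qe7; f8: attacked by Nd7.
Legal moves for White: none.
In check with no legal moves → checkmate.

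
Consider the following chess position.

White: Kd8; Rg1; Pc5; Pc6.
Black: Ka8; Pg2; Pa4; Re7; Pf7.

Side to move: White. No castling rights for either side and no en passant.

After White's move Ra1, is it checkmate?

After Ra1: black king on a8; in check: no.
Black is not in check, so this cannot be checkmate.

no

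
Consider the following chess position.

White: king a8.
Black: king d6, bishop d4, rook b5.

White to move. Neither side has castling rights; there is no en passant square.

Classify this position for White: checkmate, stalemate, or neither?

White to move; white king on a8.
In check: no.
King squares — a7: attacked by Bd4; b7: attacked by Rb5; b8: attacked by Rb5.
Legal moves for White: none.
Not in check and no legal moves → stalemate.

stalemate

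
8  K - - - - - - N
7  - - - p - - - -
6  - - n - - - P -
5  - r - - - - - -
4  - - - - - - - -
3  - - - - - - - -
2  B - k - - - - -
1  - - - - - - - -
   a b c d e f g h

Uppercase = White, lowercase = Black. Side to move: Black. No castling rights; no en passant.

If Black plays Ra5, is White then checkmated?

no

After Ra5: white king on a8; in check: yes, from the black rook on a5.
White has 1 legal reply: Kb7.
In check but a legal move exists → not checkmate.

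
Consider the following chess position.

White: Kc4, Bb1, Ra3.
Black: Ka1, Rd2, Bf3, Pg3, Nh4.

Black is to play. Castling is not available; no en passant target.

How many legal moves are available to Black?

3

Black to move; king on a1.
In check: yes, from the white rook on a3.
Legal moves: Kb2, Kxb1, Ra2.
Count: 3.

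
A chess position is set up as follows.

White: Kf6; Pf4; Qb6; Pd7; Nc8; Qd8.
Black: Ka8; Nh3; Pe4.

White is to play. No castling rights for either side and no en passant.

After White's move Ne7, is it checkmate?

yes

After Ne7: black king on a8; in check: yes, from the white queen on d8.
King squares — a7: attacked by Qb6; b7: attacked by Qb6; b8: attacked by Qb6.
Black has no legal moves → checkmate.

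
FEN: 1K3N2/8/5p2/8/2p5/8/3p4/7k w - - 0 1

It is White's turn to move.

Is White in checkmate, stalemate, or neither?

neither

White to move; white king on b8.
In check: no.
Legal moves for White: Nh7, Nd7, Ng6, Ne6, Kc8, Ka8, Kc7, Kb7, Ka7.
White has 9 legal moves and is not in check → neither.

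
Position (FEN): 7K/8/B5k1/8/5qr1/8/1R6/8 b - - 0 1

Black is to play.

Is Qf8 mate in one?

After Qf8: white king on h8; in check: yes, from the black queen on f8.
King squares — g7: attacked by Kg6; h7: attacked by Kg6; g8: attacked by Qf8.
White has no legal moves → checkmate.

yes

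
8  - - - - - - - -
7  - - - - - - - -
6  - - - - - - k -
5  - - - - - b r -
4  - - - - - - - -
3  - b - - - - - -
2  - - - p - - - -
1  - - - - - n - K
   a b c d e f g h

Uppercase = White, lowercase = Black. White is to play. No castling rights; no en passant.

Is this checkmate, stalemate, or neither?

stalemate

White to move; white king on h1.
In check: no.
King squares — g1: attacked by Rg5; g2: attacked by Rg5; h2: attacked by Nf1.
Legal moves for White: none.
Not in check and no legal moves → stalemate.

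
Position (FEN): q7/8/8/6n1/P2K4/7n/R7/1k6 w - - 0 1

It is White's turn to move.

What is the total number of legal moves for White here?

White to move; king on d4.
In check: no.
Legal moves: Ke5, Kc5, Kc4, Ke3, Kd3, Kc3, Ra3, Rh2, Rg2, Rf2, Re2, Rd2, Rc2, Rb2+, Ra1+, a5.
Count: 16.

16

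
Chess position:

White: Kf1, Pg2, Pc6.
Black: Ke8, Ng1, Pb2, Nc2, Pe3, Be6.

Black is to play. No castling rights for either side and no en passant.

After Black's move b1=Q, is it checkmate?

yes

After b1=Q: white king on f1; in check: yes, from the black queen on b1.
King squares — e1: attacked by Qb1; g1: attacked by Qb1; e2: attacked by Ng1; f2: attacked by Pe3; g2: own pawn.
White has no legal moves → checkmate.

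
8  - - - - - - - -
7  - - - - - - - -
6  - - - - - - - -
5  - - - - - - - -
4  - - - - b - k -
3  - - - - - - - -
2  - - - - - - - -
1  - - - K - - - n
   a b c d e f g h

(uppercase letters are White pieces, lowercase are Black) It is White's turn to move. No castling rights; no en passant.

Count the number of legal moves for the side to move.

4

White to move; king on d1.
In check: no.
Legal moves: Ke2, Kd2, Ke1, Kc1.
Count: 4.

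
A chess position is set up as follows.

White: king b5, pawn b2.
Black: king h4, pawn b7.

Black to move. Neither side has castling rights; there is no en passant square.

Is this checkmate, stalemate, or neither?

Black to move; black king on h4.
In check: no.
Legal moves for Black: Kh5, Kg5, Kg4, Kh3, Kg3, b6.
Black has 6 legal moves and is not in check → neither.

neither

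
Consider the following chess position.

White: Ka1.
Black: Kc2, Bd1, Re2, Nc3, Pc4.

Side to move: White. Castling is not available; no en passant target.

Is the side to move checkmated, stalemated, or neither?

White to move; white king on a1.
In check: no.
King squares — b1: attacked by Kc2; a2: attacked by Nc3; b2: attacked by Kc2.
Legal moves for White: none.
Not in check and no legal moves → stalemate.

stalemate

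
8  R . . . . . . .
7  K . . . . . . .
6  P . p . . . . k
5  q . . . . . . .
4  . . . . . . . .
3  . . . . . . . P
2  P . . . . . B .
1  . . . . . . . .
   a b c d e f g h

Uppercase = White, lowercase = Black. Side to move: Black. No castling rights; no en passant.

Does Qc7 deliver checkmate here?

yes

After Qc7: white king on a7; in check: yes, from the black queen on c7.
King squares — a6: own pawn; b6: attacked by Qc7; b7: attacked by Qc7; a8: own rook; b8: attacked by Qc7.
White has no legal moves → checkmate.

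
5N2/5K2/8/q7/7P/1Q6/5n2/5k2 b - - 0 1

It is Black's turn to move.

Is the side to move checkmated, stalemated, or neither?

Black to move; black king on f1.
In check: no.
Legal moves for Black include: Qd8, Qa8, Qc7+, Qa7+, Qb6, Qa6, Qh5+, Qg5, Qf5+, Qe5, Qd5+, Qc5, Qb5, Qb4, Qa4, Qc3, Qa3, Qd2, ... (list truncated; more exist).
Black has legal moves and is not in check → neither.

neither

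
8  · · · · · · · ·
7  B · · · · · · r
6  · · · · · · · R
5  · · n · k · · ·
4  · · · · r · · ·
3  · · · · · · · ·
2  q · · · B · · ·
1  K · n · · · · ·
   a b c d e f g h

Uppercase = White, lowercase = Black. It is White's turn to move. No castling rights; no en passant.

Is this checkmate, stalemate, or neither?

White to move; white king on a1.
In check: yes, from the black queen on a2.
King squares — b1: attacked by Qa2; a2: attacked by Nc1; b2: attacked by Qa2.
Legal moves for White: none.
In check with no legal moves → checkmate.

checkmate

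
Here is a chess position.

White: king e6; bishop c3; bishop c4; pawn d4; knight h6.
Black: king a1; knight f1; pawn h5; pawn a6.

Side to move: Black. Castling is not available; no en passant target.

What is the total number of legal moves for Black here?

Black to move; king on a1.
In check: yes, from the white bishop on c3.
Legal moves: Kb1.
Count: 1.

1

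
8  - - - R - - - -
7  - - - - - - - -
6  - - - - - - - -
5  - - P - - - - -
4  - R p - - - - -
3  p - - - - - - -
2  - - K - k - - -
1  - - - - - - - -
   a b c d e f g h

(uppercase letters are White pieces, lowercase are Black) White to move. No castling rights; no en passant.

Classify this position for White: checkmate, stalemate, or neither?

neither

White to move; white king on c2.
In check: no.
Legal moves for White include: Rh8, Rg8, Rf8, Re8+, Rc8, Rdb8, Ra8, Rd7, Rd6, Rd5, Rd4, Rd3, Rd2+, Rd1, Rbb8, Rb7, Rb6, Rb5, ... (list truncated; more exist).
White has legal moves and is not in check → neither.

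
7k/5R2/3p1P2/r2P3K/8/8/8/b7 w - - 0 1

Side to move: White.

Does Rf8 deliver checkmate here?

no

After Rf8: black king on h8; in check: yes, from the white rook on f8.
Black has 1 legal reply: Kh7.
In check but a legal move exists → not checkmate.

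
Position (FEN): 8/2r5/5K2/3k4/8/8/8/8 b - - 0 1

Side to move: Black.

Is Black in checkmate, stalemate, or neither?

Black to move; black king on d5.
In check: no.
Legal moves for Black include: Rc8, Rh7, Rg7, Rf7+, Re7, Rd7, Rb7, Ra7, Rc6+, Rc5, Rc4, Rc3, Rc2, Rc1, Kd6, Kc6, Kc5, Ke4, ... (list truncated; more exist).
Black has legal moves and is not in check → neither.

neither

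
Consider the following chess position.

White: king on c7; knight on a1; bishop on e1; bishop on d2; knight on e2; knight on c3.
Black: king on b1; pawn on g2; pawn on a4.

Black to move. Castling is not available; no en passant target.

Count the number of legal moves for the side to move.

Black to move; king on b1.
In check: yes, from the white knight on c3.
Legal moves: Kb2, Kxa1.
Count: 2.

2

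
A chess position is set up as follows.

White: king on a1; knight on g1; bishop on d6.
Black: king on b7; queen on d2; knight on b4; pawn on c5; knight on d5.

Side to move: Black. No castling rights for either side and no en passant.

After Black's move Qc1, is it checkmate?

yes

After Qc1: white king on a1; in check: yes, from the black queen on c1.
King squares — b1: attacked by Qc1; a2: attacked by Nb4; b2: attacked by Qc1.
White has no legal moves → checkmate.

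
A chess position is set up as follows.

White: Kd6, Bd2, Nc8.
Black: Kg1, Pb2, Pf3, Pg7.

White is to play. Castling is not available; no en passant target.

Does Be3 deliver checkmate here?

no

After Be3: black king on g1; in check: yes, from the white bishop on e3.
Black has 5 legal replies: Kh2, Kg2, Kh1, Kf1, f2.
In check but a legal move exists → not checkmate.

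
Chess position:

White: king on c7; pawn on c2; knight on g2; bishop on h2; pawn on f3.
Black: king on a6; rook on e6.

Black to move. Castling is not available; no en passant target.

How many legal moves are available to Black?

Black to move; king on a6.
In check: no.
Legal moves: Re8, Re7+, Rh6, Rg6, Rf6, Rd6, Rc6+, Rb6, Re5, Re4, Re3, Re2, Re1, Ka7, Kb5, Ka5.
Count: 16.

16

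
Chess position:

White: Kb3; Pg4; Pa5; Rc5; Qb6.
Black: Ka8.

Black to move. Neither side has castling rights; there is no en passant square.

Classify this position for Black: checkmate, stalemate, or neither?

stalemate

Black to move; black king on a8.
In check: no.
King squares — a7: attacked by Qb6; b7: attacked by Qb6; b8: attacked by Qb6.
Legal moves for Black: none.
Not in check and no legal moves → stalemate.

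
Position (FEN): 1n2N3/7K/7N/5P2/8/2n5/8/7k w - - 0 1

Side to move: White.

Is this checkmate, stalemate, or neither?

White to move; white king on h7.
In check: no.
Legal moves for White: Ng7, Nc7, Nf6, Nd6, Kh8, Kg8, Kg7, Kg6, Ng8, Nf7, Ng4, f6.
White has 12 legal moves and is not in check → neither.

neither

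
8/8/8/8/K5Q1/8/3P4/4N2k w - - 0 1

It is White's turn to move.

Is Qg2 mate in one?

After Qg2: black king on h1; in check: yes, from the white queen on g2.
King squares — g1: attacked by Qg2; g2: attacked by Ne1; h2: attacked by Qg2.
Black has no legal moves → checkmate.

yes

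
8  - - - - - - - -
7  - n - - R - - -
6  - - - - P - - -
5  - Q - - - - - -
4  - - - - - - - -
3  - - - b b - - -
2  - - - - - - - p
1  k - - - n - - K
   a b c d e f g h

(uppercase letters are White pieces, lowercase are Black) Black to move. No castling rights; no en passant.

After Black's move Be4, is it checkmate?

no

After Be4: white king on h1; in check: yes, from the black bishop on e4.
White has 1 legal reply: Kxh2.
In check but a legal move exists → not checkmate.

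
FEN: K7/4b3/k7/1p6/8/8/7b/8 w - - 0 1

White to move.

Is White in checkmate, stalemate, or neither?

stalemate

White to move; white king on a8.
In check: no.
King squares — a7: attacked by Ka6; b7: attacked by Ka6; b8: attacked by Bh2.
Legal moves for White: none.
Not in check and no legal moves → stalemate.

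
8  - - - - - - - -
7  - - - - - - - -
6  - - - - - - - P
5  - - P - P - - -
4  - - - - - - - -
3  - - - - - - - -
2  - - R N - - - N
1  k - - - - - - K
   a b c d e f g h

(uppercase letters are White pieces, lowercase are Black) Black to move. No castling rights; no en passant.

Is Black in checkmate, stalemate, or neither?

stalemate

Black to move; black king on a1.
In check: no.
King squares — b1: attacked by Nd2; a2: attacked by Rc2; b2: attacked by Rc2.
Legal moves for Black: none.
Not in check and no legal moves → stalemate.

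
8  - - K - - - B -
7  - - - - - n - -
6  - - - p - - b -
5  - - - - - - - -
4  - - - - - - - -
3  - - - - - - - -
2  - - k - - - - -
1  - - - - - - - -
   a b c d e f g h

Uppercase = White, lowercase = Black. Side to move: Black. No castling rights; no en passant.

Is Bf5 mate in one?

no

After Bf5: white king on c8; in check: yes, from the black bishop on f5.
White has 3 legal replies: Kb8, Kc7, Kb7.
In check but a legal move exists → not checkmate.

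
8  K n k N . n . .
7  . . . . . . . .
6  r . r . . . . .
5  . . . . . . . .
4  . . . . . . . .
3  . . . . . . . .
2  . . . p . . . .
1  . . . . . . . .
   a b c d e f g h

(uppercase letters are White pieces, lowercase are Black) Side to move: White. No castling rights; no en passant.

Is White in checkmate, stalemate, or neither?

checkmate

White to move; white king on a8.
In check: yes, from the black rook on a6.
King squares — a7: attacked by Ra6; b7: attacked by Kc8; b8: attacked by Kc8.
Legal moves for White: none.
In check with no legal moves → checkmate.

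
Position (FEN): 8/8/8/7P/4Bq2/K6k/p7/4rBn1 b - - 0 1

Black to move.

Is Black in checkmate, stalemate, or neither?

Black to move; black king on h3.
In check: yes, from the white bishop on f1.
King squares — g2: attacked by Bf1; h2: available; g3: available; g4: available; h4: available.
Legal moves for Black: Kh4, Kg4, Kg3, Kh2, Qxf1, Rxf1.
Black is in check but has 6 legal moves → neither.

neither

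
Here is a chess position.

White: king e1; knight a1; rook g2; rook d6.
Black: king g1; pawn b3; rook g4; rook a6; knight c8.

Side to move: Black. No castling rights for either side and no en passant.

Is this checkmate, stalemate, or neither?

neither

Black to move; black king on g1.
In check: yes, from the white rook on g2.
King squares — f1: attacked by Ke1; h1: available; f2: attacked by Ke1; g2: available; h2: attacked by Rg2.
Legal moves for Black: Kxg2, Kh1, Rxg2.
Black is in check but has 3 legal moves → neither.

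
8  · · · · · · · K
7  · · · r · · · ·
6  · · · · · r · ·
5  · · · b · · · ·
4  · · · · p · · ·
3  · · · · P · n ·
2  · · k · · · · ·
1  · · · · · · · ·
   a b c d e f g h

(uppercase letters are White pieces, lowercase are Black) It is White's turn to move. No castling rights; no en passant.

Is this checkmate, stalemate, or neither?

White to move; white king on h8.
In check: no.
King squares — g7: attacked by Rd7; h7: attacked by Rd7; g8: attacked by Bd5.
Legal moves for White: none.
Not in check and no legal moves → stalemate.

stalemate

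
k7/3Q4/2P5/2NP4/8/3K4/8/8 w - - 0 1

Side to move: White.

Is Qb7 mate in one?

After Qb7: black king on a8; in check: yes, from the white queen on b7.
King squares — a7: attacked by Qb7; b7: attacked by Nc5; b8: attacked by Qb7.
Black has no legal moves → checkmate.

yes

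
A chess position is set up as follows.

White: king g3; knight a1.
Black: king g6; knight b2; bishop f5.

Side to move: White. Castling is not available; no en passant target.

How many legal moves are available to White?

White to move; king on g3.
In check: no.
Legal moves: Kh4, Kf4, Kf3, Kh2, Kg2, Kf2, Nb3, Nc2.
Count: 8.

8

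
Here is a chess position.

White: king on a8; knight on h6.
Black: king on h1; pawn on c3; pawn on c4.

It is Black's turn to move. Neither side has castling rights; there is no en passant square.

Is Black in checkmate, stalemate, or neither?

Black to move; black king on h1.
In check: no.
Legal moves for Black: Kh2, Kg2, Kg1, c2.
Black has 4 legal moves and is not in check → neither.

neither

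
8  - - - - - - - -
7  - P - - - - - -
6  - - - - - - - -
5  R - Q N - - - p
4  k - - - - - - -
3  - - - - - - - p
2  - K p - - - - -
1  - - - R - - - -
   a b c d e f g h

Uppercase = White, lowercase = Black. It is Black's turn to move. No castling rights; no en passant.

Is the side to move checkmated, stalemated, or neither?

checkmate

Black to move; black king on a4.
In check: yes, from the white rook on a5.
King squares — a3: attacked by Kb2; b3: attacked by Kb2; b4: attacked by Qc5; a5: attacked by Qc5; b5: attacked by Ra5.
Legal moves for Black: none.
In check with no legal moves → checkmate.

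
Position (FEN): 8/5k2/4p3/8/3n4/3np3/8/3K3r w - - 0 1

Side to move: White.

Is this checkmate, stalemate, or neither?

White to move; white king on d1.
In check: yes, from the black rook on h1.
King squares — c1: attacked by Rh1; e1: attacked by Rh1; c2: attacked by Nd4; d2: attacked by Pe3; e2: attacked by Nd4.
Legal moves for White: none.
In check with no legal moves → checkmate.

checkmate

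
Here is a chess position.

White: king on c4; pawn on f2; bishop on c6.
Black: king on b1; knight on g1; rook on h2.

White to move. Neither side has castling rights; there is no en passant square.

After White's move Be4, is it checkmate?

After Be4: black king on b1; in check: yes, from the white bishop on e4.
Black has 4 legal replies: Kb2, Ka2, Kc1, Ka1.
In check but a legal move exists → not checkmate.

no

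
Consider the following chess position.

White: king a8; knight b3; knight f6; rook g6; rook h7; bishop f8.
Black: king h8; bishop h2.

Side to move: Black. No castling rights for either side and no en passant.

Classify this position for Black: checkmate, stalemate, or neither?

Black to move; black king on h8.
In check: yes, from the white rook on h7.
King squares — g7: attacked by Rg6; h7: attacked by Nf6; g8: attacked by Nf6.
Legal moves for Black: none.
In check with no legal moves → checkmate.

checkmate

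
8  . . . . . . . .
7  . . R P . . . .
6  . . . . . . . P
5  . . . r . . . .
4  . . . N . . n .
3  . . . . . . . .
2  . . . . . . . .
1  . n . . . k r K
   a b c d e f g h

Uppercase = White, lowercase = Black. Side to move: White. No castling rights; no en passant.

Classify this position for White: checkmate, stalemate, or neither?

checkmate

White to move; white king on h1.
In check: yes, from the black rook on g1.
King squares — g1: attacked by Kf1; g2: attacked by Kf1; h2: attacked by Ng4.
Legal moves for White: none.
In check with no legal moves → checkmate.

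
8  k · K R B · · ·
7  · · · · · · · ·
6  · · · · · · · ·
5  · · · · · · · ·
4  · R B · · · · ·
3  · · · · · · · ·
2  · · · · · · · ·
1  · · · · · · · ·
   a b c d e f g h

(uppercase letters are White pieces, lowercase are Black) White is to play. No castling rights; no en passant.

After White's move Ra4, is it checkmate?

yes

After Ra4: black king on a8; in check: yes, from the white rook on a4.
King squares — a7: attacked by Ra4; b7: attacked by Kc8; b8: attacked by Kc8.
Black has no legal moves → checkmate.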